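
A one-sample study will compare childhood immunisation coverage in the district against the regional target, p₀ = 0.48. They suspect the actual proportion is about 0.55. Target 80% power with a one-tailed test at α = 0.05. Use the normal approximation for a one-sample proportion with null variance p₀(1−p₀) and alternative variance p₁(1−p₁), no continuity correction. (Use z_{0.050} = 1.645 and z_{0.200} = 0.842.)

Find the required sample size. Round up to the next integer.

n = [z_α·√(p₀q₀) + z_β·√(p₁q₁)]² / (p₁ − p₀)²
  = [1.645·√(0.48·0.52) + 0.842·√(0.55·0.45)]² / (0.07)²
  = [1.645·0.4996 + 0.842·0.4975]² / 0.0049
  = [1.2407]² / 0.0049
  = 314.17
Round up → n = 315.

n = 315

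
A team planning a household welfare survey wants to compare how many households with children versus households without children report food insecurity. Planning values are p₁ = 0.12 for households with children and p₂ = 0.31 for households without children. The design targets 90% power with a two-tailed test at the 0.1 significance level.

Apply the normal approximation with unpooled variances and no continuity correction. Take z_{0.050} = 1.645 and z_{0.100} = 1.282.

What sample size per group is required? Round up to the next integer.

n = 76 per group

n = (z_{α/2} + z_β)² · [p₁(1−p₁) + p₂(1−p₂)] / (p₁ − p₂)²
  = (1.645 + 1.282)² · (0.12·0.88 + 0.31·0.69) / (-0.19)²
  = (2.927)² · (0.1056 + 0.2139) / 0.0361
  = 8.5673 · 0.3195 / 0.0361
  = 75.82
Round up → n = 76 per group.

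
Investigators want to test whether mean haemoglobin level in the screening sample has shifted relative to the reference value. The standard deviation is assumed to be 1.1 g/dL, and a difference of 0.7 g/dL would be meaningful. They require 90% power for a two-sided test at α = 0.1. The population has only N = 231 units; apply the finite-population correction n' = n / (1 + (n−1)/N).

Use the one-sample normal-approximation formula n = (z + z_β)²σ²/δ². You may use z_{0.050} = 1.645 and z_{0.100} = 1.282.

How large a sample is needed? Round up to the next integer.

n = 20

n = (z_{α/2} + z_β)² · σ² / δ²
  = (1.645 + 1.282)² · 1.1² / 0.7²
  = 8.5673 · 1.21 / 0.49
  = 21.16
Finite-population correction (N = 231): 21.16 / (1 + (21.16 − 1)/231) = 19.46.
Round up → n = 20.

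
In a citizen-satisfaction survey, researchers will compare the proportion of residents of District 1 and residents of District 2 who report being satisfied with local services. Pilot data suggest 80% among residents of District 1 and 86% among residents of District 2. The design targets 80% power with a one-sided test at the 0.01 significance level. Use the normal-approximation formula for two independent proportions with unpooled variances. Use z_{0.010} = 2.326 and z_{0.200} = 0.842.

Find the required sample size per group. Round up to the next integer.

n = (z_α + z_β)² · [p₁(1−p₁) + p₂(1−p₂)] / (p₁ − p₂)²
  = (2.326 + 0.842)² · (0.80·0.20 + 0.86·0.14) / (-0.06)²
  = (3.168)² · (0.1600 + 0.1204) / 0.0036
  = 10.0362 · 0.2804 / 0.0036
  = 781.71
Round up → n = 782 per group.

n = 782 per group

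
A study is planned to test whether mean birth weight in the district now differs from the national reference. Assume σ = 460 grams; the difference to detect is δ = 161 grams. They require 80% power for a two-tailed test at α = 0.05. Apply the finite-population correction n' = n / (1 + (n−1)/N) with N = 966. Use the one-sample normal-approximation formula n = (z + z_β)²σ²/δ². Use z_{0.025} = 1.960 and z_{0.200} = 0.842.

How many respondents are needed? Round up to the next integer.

n = 61

n = (z_{α/2} + z_β)² · σ² / δ²
  = (1.960 + 0.842)² · 460² / 161²
  = 7.8512 · 211600 / 25921
  = 64.09
Finite-population correction (N = 966): 64.09 / (1 + (64.09 − 1)/966) = 60.16.
Round up → n = 61.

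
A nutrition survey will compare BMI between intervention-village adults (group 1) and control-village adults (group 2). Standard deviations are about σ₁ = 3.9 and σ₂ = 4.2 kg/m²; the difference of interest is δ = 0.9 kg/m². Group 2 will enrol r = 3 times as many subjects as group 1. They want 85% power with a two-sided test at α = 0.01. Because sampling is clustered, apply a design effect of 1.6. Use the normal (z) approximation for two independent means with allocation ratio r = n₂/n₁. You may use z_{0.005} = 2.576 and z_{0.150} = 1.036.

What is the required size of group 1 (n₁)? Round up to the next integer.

n₁ = (z_{α/2} + z_β)² · (σ₁² + σ₂²/r) / δ²
   = (2.576 + 1.036)² · (3.9² + 4.2²/3) / 0.9²
   = 13.0465 · (15.21 + 5.88) / 0.81
   = 13.0465 · 21.09 / 0.81
   = 339.69
Design effect: 1.6 × 339.69 = 543.51.
Round up → n₁ = 544; n₂ = r·n₁ = 3 × 544 = 1632.

n₁ = 544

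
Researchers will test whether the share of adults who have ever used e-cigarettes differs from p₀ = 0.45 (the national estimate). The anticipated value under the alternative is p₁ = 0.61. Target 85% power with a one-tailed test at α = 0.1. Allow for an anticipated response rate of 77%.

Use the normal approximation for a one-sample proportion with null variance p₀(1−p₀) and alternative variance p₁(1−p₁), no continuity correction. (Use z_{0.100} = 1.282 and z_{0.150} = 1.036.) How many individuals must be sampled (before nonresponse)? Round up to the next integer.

n = [z_α·√(p₀q₀) + z_β·√(p₁q₁)]² / (p₁ − p₀)²
  = [1.282·√(0.45·0.55) + 1.036·√(0.61·0.39)]² / (0.16)²
  = [1.282·0.4975 + 1.036·0.4877]² / 0.0256
  = [1.1431]² / 0.0256
  = 51.04
Adjust for 77% response: 51.04 / 0.77 = 66.29.
Round up → n = 67.

n = 67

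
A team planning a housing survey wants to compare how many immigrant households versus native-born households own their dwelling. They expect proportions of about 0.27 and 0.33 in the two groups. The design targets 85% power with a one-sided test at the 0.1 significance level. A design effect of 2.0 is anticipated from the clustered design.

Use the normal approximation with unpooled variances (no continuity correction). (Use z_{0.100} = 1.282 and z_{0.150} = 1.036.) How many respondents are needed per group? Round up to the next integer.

n = 1249 per group

n = (z_α + z_β)² · [p₁(1−p₁) + p₂(1−p₂)] / (p₁ − p₂)²
  = (1.282 + 1.036)² · (0.27·0.73 + 0.33·0.67) / (-0.06)²
  = (2.318)² · (0.1971 + 0.2211) / 0.0036
  = 5.3731 · 0.4182 / 0.0036
  = 624.18
Design effect: 2.0 × 624.18 = 1248.36.
Round up → n = 1249 per group.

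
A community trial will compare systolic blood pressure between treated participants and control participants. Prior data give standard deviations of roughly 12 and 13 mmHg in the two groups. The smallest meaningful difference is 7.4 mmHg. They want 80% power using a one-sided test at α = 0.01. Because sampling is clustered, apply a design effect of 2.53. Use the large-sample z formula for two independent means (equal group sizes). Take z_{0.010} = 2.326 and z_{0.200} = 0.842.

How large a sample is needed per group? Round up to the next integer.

n = (z_α + z_β)² · (σ₁² + σ₂²) / δ²
  = (2.326 + 0.842)² · (12² + 13² = 313) / 7.4²
  = 10.0362 · 313 / 54.76
  = 57.37
Design effect: 2.53 × 57.37 = 145.13.
Round up → n = 146 per group.

n = 146 per group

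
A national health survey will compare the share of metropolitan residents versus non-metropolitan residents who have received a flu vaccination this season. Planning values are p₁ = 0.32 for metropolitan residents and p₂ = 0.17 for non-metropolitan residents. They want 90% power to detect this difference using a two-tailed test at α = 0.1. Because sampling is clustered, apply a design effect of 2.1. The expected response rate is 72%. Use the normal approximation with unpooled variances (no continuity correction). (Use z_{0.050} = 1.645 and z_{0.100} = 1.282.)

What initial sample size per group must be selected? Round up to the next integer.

n = (z_{α/2} + z_β)² · [p₁(1−p₁) + p₂(1−p₂)] / (p₁ − p₂)²
  = (1.645 + 1.282)² · (0.32·0.68 + 0.17·0.83) / (0.15)²
  = (2.927)² · (0.2176 + 0.1411) / 0.0225
  = 8.5673 · 0.3587 / 0.0225
  = 136.58
Design effect: 2.1 × 136.58 = 286.82.
Adjust for 72% response: 286.82 / 0.72 = 398.36.
Round up → n = 399 per group.

n = 399 per group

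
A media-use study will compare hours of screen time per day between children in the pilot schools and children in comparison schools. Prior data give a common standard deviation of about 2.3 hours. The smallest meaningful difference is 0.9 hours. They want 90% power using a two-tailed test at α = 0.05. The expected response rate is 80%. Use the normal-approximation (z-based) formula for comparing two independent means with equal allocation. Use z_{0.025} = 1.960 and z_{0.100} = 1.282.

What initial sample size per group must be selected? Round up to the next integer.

n = (z_{α/2} + z_β)² · (σ₁² + σ₂²) / δ²
  = (1.960 + 1.282)² · (2·2.3² = 10.58) / 0.9²
  = 10.5106 · 10.58 / 0.81
  = 137.29
Adjust for 80% response: 137.29 / 0.80 = 171.61.
Round up → n = 172 per group.

n = 172 per group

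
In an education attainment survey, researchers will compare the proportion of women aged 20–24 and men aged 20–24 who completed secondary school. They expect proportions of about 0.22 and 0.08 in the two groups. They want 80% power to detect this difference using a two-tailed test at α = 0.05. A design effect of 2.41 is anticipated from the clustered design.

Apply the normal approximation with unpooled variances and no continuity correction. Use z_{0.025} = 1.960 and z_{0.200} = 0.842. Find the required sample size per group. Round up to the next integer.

n = 237 per group

n = (z_{α/2} + z_β)² · [p₁(1−p₁) + p₂(1−p₂)] / (p₁ − p₂)²
  = (1.960 + 0.842)² · (0.22·0.78 + 0.08·0.92) / (0.14)²
  = (2.802)² · (0.1716 + 0.0736) / 0.0196
  = 7.8512 · 0.2452 / 0.0196
  = 98.22
Design effect: 2.41 × 98.22 = 236.71.
Round up → n = 237 per group.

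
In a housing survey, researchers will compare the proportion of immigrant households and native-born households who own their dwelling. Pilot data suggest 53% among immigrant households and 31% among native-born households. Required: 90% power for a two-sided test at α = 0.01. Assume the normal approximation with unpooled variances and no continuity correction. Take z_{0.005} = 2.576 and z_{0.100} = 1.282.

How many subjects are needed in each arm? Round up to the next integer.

n = 143 per group

n = (z_{α/2} + z_β)² · [p₁(1−p₁) + p₂(1−p₂)] / (p₁ − p₂)²
  = (2.576 + 1.282)² · (0.53·0.47 + 0.31·0.69) / (0.22)²
  = (3.858)² · (0.2491 + 0.2139) / 0.0484
  = 14.8842 · 0.4630 / 0.0484
  = 142.38
Round up → n = 143 per group.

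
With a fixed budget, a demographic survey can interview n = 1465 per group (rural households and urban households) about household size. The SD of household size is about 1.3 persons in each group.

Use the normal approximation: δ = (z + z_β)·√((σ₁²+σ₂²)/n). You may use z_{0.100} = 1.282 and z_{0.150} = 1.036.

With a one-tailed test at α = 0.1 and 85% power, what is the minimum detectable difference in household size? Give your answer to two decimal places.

Minimum detectable difference ≈ 0.11 persons

δ = (z_α + z_β) · √((σ₁²+σ₂²)/n)
  = (1.282 + 1.036) · √(3.38/1465)
  = 2.318 · √0.00231
  = 2.318 · 0.0480
  = 0.1113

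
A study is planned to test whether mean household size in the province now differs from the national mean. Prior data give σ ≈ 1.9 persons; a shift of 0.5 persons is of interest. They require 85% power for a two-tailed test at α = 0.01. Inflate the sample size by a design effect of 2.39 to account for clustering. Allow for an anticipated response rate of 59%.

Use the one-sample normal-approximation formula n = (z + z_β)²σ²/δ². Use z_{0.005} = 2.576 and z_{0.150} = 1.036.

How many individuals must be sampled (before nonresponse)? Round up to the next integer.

n = (z_{α/2} + z_β)² · σ² / δ²
  = (2.576 + 1.036)² · 1.9² / 0.5²
  = 13.0465 · 3.61 / 0.25
  = 188.39
Design effect: 2.39 × 188.39 = 450.26.
Adjust for 59% response: 450.26 / 0.59 = 763.15.
Round up → n = 764.

n = 764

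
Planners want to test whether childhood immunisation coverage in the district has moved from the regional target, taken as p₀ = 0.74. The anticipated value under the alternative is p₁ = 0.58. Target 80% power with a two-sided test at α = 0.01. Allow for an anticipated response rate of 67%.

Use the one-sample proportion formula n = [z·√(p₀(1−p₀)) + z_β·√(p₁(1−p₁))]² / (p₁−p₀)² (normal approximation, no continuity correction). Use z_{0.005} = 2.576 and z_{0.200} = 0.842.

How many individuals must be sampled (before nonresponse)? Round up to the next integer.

n = [z_{α/2}·√(p₀q₀) + z_β·√(p₁q₁)]² / (p₁ − p₀)²
  = [2.576·√(0.74·0.26) + 0.842·√(0.58·0.42)]² / (-0.16)²
  = [2.576·0.4386 + 0.842·0.4936]² / 0.0256
  = [1.5455]² / 0.0256
  = 93.30
Adjust for 67% response: 93.30 / 0.67 = 139.26.
Round up → n = 140.

n = 140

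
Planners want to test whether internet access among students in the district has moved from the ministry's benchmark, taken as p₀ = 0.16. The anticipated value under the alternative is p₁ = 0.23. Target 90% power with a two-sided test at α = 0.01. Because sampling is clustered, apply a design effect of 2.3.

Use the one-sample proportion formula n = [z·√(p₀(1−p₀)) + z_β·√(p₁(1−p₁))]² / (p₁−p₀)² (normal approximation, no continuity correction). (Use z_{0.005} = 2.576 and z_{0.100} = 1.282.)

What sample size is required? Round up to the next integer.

n = 1034

n = [z_{α/2}·√(p₀q₀) + z_β·√(p₁q₁)]² / (p₁ − p₀)²
  = [2.576·√(0.16·0.84) + 1.282·√(0.23·0.77)]² / (0.07)²
  = [2.576·0.3666 + 1.282·0.4208]² / 0.0049
  = [1.4839]² / 0.0049
  = 449.37
Design effect: 2.3 × 449.37 = 1033.55.
Round up → n = 1034.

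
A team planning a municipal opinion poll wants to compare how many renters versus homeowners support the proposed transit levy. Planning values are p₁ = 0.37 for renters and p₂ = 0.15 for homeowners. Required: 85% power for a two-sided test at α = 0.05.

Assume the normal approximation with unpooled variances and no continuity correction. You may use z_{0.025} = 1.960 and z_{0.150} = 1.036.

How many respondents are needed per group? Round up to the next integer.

n = 67 per group

n = (z_{α/2} + z_β)² · [p₁(1−p₁) + p₂(1−p₂)] / (p₁ − p₂)²
  = (1.960 + 1.036)² · (0.37·0.63 + 0.15·0.85) / (0.22)²
  = (2.996)² · (0.2331 + 0.1275) / 0.0484
  = 8.9760 · 0.3606 / 0.0484
  = 66.88
Round up → n = 67 per group.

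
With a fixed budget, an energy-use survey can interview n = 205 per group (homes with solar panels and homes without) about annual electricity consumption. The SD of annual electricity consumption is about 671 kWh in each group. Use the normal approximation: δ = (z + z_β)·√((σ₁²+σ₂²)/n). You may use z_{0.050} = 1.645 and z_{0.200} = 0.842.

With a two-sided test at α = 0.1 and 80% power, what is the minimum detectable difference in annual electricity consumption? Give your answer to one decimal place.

Minimum detectable difference ≈ 164.8 kWh

δ = (z_{α/2} + z_β) · √((σ₁²+σ₂²)/n)
  = (1.645 + 0.842) · √(900482/205)
  = 2.487 · √4392.6
  = 2.487 · 66.2767
  = 164.8300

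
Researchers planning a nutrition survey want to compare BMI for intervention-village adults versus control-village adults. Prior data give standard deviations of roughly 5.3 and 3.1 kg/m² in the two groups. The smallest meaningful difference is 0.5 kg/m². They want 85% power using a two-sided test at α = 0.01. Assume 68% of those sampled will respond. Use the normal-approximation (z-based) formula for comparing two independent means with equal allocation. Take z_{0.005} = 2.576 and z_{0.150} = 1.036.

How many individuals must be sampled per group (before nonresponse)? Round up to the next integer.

n = (z_{α/2} + z_β)² · (σ₁² + σ₂²) / δ²
  = (2.576 + 1.036)² · (5.3² + 3.1² = 37.7) / 0.5²
  = 13.0465 · 37.7 / 0.25
  = 1967.42
Adjust for 68% response: 1967.42 / 0.68 = 2893.26.
Round up → n = 2894 per group.

n = 2894 per group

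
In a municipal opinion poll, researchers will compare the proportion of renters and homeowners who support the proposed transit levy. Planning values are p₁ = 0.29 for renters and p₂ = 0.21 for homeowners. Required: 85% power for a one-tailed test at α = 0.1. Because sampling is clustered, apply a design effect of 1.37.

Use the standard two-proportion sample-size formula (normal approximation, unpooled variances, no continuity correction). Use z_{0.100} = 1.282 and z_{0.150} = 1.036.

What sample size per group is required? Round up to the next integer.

n = (z_α + z_β)² · [p₁(1−p₁) + p₂(1−p₂)] / (p₁ − p₂)²
  = (1.282 + 1.036)² · (0.29·0.71 + 0.21·0.79) / (0.08)²
  = (2.318)² · (0.2059 + 0.1659) / 0.0064
  = 5.3731 · 0.3718 / 0.0064
  = 312.14
Design effect: 1.37 × 312.14 = 427.64.
Round up → n = 428 per group.

n = 428 per group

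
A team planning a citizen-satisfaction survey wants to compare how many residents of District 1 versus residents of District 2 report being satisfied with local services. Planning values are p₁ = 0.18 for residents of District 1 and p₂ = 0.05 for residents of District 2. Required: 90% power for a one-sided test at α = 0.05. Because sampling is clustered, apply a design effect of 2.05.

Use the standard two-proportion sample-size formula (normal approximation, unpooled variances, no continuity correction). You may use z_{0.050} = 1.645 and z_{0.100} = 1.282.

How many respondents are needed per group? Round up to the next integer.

n = (z_α + z_β)² · [p₁(1−p₁) + p₂(1−p₂)] / (p₁ − p₂)²
  = (1.645 + 1.282)² · (0.18·0.82 + 0.05·0.95) / (0.13)²
  = (2.927)² · (0.1476 + 0.0475) / 0.0169
  = 8.5673 · 0.1951 / 0.0169
  = 98.90
Design effect: 2.05 × 98.90 = 202.75.
Round up → n = 203 per group.

n = 203 per group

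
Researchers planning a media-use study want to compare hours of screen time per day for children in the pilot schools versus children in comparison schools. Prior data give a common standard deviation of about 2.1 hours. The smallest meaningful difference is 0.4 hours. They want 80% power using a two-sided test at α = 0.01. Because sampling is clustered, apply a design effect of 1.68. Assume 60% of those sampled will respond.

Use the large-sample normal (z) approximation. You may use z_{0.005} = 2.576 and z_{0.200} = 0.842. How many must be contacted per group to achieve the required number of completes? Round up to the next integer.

n = (z_{α/2} + z_β)² · (σ₁² + σ₂²) / δ²
  = (2.576 + 0.842)² · (2·2.1² = 8.82) / 0.4²
  = 11.6827 · 8.82 / 0.16
  = 644.01
Design effect: 1.68 × 644.01 = 1081.94.
Adjust for 60% response: 1081.94 / 0.60 = 1803.23.
Round up → n = 1804 per group.

n = 1804 per group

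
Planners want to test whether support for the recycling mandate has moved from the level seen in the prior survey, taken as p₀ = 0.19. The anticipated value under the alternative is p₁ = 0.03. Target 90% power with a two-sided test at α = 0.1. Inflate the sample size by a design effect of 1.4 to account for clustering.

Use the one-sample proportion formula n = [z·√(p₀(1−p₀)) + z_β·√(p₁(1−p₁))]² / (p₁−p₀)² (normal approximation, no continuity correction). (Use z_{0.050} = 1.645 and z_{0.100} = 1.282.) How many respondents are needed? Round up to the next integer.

n = 41

n = [z_{α/2}·√(p₀q₀) + z_β·√(p₁q₁)]² / (p₁ − p₀)²
  = [1.645·√(0.19·0.81) + 1.282·√(0.03·0.97)]² / (-0.16)²
  = [1.645·0.3923 + 1.282·0.1706]² / 0.0256
  = [0.8640]² / 0.0256
  = 29.16
Design effect: 1.4 × 29.16 = 40.83.
Round up → n = 41.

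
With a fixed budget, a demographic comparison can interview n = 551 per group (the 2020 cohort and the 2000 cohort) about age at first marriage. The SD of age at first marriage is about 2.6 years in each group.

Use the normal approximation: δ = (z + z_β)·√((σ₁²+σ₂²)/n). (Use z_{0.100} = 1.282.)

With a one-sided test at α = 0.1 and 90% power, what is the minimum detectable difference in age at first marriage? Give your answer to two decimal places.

δ = (z_α + z_β) · √((σ₁²+σ₂²)/n)
  = (1.282 + 1.282) · √(13.52/551)
  = 2.564 · √0.02454
  = 2.564 · 0.1566
  = 0.4016

Minimum detectable difference ≈ 0.40 years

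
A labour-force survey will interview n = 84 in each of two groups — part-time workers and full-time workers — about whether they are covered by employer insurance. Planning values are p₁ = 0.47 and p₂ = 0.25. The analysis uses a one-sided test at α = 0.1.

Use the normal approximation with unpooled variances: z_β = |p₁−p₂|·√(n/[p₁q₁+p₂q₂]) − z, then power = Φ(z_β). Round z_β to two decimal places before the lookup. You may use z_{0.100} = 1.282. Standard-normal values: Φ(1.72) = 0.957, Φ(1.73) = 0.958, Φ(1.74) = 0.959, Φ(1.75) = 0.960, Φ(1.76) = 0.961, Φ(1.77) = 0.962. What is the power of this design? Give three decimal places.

Power ≈ 0.962

z_β = |p₁−p₂|·√(n/[p₁q₁+p₂q₂]) − z_α
    = 0.22 · √(84/0.4366) − 1.282
    = 0.22 · 13.8707 − 1.282
    = 3.0515 − 1.282 = 1.7695 → 1.77
Power = Φ(1.77) = 0.962.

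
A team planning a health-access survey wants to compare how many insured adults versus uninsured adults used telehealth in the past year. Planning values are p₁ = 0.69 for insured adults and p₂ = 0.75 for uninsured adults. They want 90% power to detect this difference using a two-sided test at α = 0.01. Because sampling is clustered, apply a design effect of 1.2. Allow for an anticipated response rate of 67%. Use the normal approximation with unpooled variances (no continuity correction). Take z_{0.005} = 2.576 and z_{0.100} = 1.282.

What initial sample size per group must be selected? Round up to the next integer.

n = (z_{α/2} + z_β)² · [p₁(1−p₁) + p₂(1−p₂)] / (p₁ − p₂)²
  = (2.576 + 1.282)² · (0.69·0.31 + 0.75·0.25) / (-0.06)²
  = (3.858)² · (0.2139 + 0.1875) / 0.0036
  = 14.8842 · 0.4014 / 0.0036
  = 1659.58
Design effect: 1.2 × 1659.58 = 1991.50.
Adjust for 67% response: 1991.50 / 0.67 = 2972.39.
Round up → n = 2973 per group.

n = 2973 per group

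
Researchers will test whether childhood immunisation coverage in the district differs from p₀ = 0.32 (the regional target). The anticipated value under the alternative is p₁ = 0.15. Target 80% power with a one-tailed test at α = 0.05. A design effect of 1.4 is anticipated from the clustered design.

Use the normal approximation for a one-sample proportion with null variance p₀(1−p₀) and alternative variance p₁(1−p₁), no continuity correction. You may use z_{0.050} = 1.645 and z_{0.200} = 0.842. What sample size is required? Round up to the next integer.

n = [z_α·√(p₀q₀) + z_β·√(p₁q₁)]² / (p₁ − p₀)²
  = [1.645·√(0.32·0.68) + 0.842·√(0.15·0.85)]² / (-0.17)²
  = [1.645·0.4665 + 0.842·0.3571]² / 0.0289
  = [1.0680]² / 0.0289
  = 39.47
Design effect: 1.4 × 39.47 = 55.26.
Round up → n = 56.

n = 56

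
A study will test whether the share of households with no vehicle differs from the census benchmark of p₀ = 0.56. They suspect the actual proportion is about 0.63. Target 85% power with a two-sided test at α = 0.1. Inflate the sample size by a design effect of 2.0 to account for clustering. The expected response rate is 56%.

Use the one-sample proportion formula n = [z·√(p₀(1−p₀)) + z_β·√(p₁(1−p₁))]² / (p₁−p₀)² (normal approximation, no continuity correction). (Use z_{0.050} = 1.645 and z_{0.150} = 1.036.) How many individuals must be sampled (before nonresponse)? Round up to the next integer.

n = 1264

n = [z_{α/2}·√(p₀q₀) + z_β·√(p₁q₁)]² / (p₁ − p₀)²
  = [1.645·√(0.56·0.44) + 1.036·√(0.63·0.37)]² / (0.07)²
  = [1.645·0.4964 + 1.036·0.4828]² / 0.0049
  = [1.3167]² / 0.0049
  = 353.84
Design effect: 2.0 × 353.84 = 707.68.
Adjust for 56% response: 707.68 / 0.56 = 1263.71.
Round up → n = 1264.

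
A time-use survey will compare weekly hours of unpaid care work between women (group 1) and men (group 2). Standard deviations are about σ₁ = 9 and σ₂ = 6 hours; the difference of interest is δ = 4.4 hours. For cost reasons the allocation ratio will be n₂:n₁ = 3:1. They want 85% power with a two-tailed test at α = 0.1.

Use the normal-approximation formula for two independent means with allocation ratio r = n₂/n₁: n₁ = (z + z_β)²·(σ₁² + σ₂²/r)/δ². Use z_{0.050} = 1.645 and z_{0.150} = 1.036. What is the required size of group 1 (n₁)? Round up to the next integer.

n₁ = (z_{α/2} + z_β)² · (σ₁² + σ₂²/r) / δ²
   = (1.645 + 1.036)² · (9² + 6²/3) / 4.4²
   = 7.1878 · (81 + 12) / 19.36
   = 7.1878 · 93 / 19.36
   = 34.53
Round up → n₁ = 35; n₂ = r·n₁ = 3 × 35 = 105.

n₁ = 35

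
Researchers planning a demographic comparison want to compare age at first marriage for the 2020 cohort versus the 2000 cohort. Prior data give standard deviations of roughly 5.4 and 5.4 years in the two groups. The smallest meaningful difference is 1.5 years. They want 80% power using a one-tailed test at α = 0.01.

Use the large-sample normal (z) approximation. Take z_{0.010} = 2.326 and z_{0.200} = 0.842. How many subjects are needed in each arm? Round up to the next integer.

n = (z_α + z_β)² · (σ₁² + σ₂²) / δ²
  = (2.326 + 0.842)² · (5.4² + 5.4² = 58.32) / 1.5²
  = 10.0362 · 58.32 / 2.25
  = 260.14
Round up → n = 261 per group.

n = 261 per group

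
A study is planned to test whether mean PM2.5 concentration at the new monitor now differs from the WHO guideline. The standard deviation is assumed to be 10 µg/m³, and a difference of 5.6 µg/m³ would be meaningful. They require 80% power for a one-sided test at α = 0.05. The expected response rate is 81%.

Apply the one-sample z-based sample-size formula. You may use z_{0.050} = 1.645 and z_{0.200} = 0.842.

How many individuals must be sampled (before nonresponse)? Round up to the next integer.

n = (z_α + z_β)² · σ² / δ²
  = (1.645 + 0.842)² · 10² / 5.6²
  = 6.1852 · 100 / 31.36
  = 19.72
Adjust for 81% response: 19.72 / 0.81 = 24.35.
Round up → n = 25.

n = 25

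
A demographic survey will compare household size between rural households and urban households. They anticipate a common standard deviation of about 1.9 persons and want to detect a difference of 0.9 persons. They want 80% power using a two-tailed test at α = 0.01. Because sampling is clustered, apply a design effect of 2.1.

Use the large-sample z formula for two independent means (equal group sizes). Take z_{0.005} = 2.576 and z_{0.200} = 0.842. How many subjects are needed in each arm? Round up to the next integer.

n = (z_{α/2} + z_β)² · (σ₁² + σ₂²) / δ²
  = (2.576 + 0.842)² · (2·1.9² = 7.22) / 0.9²
  = 11.6827 · 7.22 / 0.81
  = 104.13
Design effect: 2.1 × 104.13 = 218.68.
Round up → n = 219 per group.

n = 219 per group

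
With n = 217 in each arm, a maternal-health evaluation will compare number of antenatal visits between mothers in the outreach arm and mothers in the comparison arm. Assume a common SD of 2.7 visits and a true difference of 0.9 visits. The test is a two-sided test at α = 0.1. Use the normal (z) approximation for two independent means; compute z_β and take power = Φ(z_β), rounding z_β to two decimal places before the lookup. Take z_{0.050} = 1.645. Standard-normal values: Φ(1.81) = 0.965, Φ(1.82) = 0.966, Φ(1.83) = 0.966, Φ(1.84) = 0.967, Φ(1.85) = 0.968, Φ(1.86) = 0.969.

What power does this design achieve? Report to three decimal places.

Power ≈ 0.966

z_β = δ·√(n/(σ₁²+σ₂²)) − z_{α/2}
    = 0.9 · √(217/14.58) − 1.645
    = 0.9 · 3.85790 − 1.645
    = 3.4721 − 1.645 = 1.8271 → 1.83
Power = Φ(1.83) = 0.966.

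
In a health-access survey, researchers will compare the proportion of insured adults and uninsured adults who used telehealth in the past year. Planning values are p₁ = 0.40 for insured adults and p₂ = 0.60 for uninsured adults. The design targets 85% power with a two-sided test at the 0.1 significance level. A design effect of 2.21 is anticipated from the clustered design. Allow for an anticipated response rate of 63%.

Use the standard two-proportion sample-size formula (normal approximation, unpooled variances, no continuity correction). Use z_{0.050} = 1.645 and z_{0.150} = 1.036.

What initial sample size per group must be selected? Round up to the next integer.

n = 303 per group

n = (z_{α/2} + z_β)² · [p₁(1−p₁) + p₂(1−p₂)] / (p₁ − p₂)²
  = (1.645 + 1.036)² · (0.40·0.60 + 0.60·0.40) / (-0.20)²
  = (2.681)² · (0.2400 + 0.2400) / 0.0400
  = 7.1878 · 0.4800 / 0.0400
  = 86.25
Design effect: 2.21 × 86.25 = 190.62.
Adjust for 63% response: 190.62 / 0.63 = 302.57.
Round up → n = 303 per group.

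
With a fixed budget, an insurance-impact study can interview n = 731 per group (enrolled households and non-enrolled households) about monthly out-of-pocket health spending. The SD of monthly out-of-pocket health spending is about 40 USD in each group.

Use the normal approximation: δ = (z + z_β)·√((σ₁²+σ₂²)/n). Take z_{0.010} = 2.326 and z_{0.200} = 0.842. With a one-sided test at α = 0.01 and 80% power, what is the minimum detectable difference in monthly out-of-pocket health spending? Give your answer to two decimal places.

δ = (z_α + z_β) · √((σ₁²+σ₂²)/n)
  = (2.326 + 0.842) · √(3200/731)
  = 3.168 · √4.3776
  = 3.168 · 2.0923
  = 6.6283

Minimum detectable difference ≈ 6.63 USD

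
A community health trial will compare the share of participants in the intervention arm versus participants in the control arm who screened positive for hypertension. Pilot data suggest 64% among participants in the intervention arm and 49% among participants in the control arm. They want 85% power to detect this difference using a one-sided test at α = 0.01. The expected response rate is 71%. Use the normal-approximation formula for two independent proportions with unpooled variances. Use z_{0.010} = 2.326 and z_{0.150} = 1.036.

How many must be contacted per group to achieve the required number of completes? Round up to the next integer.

n = (z_α + z_β)² · [p₁(1−p₁) + p₂(1−p₂)] / (p₁ − p₂)²
  = (2.326 + 1.036)² · (0.64·0.36 + 0.49·0.51) / (0.15)²
  = (3.362)² · (0.2304 + 0.2499) / 0.0225
  = 11.3030 · 0.4803 / 0.0225
  = 241.28
Adjust for 71% response: 241.28 / 0.71 = 339.83.
Round up → n = 340 per group.

n = 340 per group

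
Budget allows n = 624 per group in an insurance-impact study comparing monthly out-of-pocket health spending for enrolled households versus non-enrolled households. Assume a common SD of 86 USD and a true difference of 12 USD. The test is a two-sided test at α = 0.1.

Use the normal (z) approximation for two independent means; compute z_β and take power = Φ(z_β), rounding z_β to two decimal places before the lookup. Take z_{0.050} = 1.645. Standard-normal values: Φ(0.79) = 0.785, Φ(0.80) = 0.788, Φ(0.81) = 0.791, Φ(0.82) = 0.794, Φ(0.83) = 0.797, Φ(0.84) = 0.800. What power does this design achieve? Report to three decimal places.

Power ≈ 0.794

z_β = δ·√(n/(σ₁²+σ₂²)) − z_{α/2}
    = 12 · √(624/14792) − 1.645
    = 12 · 0.20539 − 1.645
    = 2.4647 − 1.645 = 0.8197 → 0.82
Power = Φ(0.82) = 0.794.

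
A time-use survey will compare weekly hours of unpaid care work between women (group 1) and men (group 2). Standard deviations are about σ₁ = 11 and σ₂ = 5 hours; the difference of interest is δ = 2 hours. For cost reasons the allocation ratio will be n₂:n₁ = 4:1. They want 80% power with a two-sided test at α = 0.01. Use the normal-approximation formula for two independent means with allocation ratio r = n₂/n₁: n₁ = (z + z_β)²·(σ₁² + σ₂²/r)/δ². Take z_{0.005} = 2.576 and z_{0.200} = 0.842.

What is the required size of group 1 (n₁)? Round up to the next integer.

n₁ = (z_{α/2} + z_β)² · (σ₁² + σ₂²/r) / δ²
   = (2.576 + 0.842)² · (11² + 5²/4) / 2²
   = 11.6827 · (121 + 6.25) / 4
   = 11.6827 · 127.25 / 4
   = 371.66
Round up → n₁ = 372; n₂ = r·n₁ = 4 × 372 = 1488.

n₁ = 372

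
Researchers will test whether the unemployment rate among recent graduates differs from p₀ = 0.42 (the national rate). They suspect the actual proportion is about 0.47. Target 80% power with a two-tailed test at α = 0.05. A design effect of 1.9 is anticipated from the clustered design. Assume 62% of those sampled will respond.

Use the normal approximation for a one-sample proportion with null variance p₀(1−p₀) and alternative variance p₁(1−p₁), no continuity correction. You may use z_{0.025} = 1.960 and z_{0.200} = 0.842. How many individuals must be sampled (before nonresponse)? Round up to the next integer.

n = 2361

n = [z_{α/2}·√(p₀q₀) + z_β·√(p₁q₁)]² / (p₁ − p₀)²
  = [1.960·√(0.42·0.58) + 0.842·√(0.47·0.53)]² / (0.05)²
  = [1.960·0.4936 + 0.842·0.4991]² / 0.0025
  = [1.3876]² / 0.0025
  = 770.19
Design effect: 1.9 × 770.19 = 1463.36.
Adjust for 62% response: 1463.36 / 0.62 = 2360.26.
Round up → n = 2361.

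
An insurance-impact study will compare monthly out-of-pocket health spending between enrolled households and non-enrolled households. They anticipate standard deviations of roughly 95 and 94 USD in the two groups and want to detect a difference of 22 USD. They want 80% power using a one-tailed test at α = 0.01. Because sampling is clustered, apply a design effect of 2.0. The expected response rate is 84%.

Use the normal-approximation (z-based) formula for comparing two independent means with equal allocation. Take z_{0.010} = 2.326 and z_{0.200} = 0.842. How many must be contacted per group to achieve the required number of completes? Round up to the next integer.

n = 882 per group

n = (z_α + z_β)² · (σ₁² + σ₂²) / δ²
  = (2.326 + 0.842)² · (95² + 94² = 17861) / 22²
  = 10.0362 · 17861 / 484
  = 370.37
Design effect: 2.0 × 370.37 = 740.73.
Adjust for 84% response: 740.73 / 0.84 = 881.82.
Round up → n = 882 per group.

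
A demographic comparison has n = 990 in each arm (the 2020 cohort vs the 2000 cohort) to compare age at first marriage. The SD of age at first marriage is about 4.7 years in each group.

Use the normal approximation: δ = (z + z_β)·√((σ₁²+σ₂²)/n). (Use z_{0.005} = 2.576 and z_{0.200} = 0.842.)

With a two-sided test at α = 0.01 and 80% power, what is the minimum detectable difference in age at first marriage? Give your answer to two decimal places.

Minimum detectable difference ≈ 0.72 years

δ = (z_{α/2} + z_β) · √((σ₁²+σ₂²)/n)
  = (2.576 + 0.842) · √(44.18/990)
  = 3.418 · √0.04463
  = 3.418 · 0.2112
  = 0.7221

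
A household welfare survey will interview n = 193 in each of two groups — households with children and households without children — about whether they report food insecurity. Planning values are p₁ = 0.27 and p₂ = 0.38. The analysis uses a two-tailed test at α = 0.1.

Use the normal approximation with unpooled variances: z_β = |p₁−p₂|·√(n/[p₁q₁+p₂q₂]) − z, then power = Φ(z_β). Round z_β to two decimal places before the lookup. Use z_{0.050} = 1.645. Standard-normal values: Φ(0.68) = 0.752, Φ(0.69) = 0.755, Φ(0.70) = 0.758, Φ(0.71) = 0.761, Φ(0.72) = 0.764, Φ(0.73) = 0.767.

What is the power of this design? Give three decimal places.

Power ≈ 0.752

z_β = |p₁−p₂|·√(n/[p₁q₁+p₂q₂]) − z_{α/2}
    = 0.11 · √(193/0.4327) − 1.645
    = 0.11 · 21.1196 − 1.645
    = 2.3232 − 1.645 = 0.6782 → 0.68
Power = Φ(0.68) = 0.752.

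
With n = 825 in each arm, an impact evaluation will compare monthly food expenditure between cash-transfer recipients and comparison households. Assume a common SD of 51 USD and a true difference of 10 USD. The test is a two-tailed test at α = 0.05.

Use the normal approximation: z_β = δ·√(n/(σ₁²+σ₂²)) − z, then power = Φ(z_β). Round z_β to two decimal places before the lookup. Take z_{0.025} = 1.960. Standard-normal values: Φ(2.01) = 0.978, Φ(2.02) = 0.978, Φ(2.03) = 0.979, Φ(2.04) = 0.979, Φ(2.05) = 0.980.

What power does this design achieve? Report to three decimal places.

Power ≈ 0.978

z_β = δ·√(n/(σ₁²+σ₂²)) − z_{α/2}
    = 10 · √(825/5202) − 1.960
    = 10 · 0.39824 − 1.960
    = 3.9824 − 1.960 = 2.0224 → 2.02
Power = Φ(2.02) = 0.978.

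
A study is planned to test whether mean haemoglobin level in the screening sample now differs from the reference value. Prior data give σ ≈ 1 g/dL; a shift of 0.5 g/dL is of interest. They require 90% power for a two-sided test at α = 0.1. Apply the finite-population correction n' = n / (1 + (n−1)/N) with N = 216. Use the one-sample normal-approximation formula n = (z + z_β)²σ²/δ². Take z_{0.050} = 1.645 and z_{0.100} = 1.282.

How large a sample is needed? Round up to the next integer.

n = 30

n = (z_{α/2} + z_β)² · σ² / δ²
  = (1.645 + 1.282)² · 1² / 0.5²
  = 8.5673 · 1 / 0.25
  = 34.27
Finite-population correction (N = 216): 34.27 / (1 + (34.27 − 1)/216) = 29.70.
Round up → n = 30.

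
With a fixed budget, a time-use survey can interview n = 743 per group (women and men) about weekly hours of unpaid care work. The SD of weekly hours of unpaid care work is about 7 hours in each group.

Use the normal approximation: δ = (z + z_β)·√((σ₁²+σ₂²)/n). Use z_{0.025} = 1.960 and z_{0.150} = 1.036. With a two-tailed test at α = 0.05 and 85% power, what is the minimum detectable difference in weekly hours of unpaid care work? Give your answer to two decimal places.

δ = (z_{α/2} + z_β) · √((σ₁²+σ₂²)/n)
  = (1.960 + 1.036) · √(98/743)
  = 2.996 · √0.1319
  = 2.996 · 0.3632
  = 1.0881

Minimum detectable difference ≈ 1.09 hours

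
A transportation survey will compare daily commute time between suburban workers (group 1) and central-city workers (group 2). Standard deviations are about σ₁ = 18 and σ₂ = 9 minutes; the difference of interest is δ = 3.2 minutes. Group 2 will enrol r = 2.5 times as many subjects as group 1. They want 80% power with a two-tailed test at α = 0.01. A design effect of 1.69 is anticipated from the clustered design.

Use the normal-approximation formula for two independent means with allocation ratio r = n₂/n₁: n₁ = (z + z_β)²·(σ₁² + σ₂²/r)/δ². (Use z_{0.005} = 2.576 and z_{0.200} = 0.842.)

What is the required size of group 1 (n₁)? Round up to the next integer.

n₁ = (z_{α/2} + z_β)² · (σ₁² + σ₂²/r) / δ²
   = (2.576 + 0.842)² · (18² + 9²/2.5) / 3.2²
   = 11.6827 · (324 + 32.4) / 10.24
   = 11.6827 · 356.4 / 10.24
   = 406.61
Design effect: 1.69 × 406.61 = 687.18.
Round up → n₁ = 688; n₂ = r·n₁ = 2.5 × 688 = 1720.

n₁ = 688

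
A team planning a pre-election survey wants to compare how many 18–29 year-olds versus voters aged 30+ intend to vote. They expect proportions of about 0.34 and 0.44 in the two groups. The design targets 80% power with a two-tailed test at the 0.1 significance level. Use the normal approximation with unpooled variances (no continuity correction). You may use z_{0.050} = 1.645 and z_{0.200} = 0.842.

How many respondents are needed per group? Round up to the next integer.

n = (z_{α/2} + z_β)² · [p₁(1−p₁) + p₂(1−p₂)] / (p₁ − p₂)²
  = (1.645 + 0.842)² · (0.34·0.66 + 0.44·0.56) / (-0.10)²
  = (2.487)² · (0.2244 + 0.2464) / 0.0100
  = 6.1852 · 0.4708 / 0.0100
  = 291.20
Round up → n = 292 per group.

n = 292 per group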